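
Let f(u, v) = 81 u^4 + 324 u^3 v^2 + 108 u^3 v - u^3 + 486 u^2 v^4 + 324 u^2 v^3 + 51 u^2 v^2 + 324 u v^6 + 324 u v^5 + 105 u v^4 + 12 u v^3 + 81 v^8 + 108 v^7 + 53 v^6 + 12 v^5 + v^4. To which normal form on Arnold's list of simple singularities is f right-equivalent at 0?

The Hessian of f at 0 is [[0, 0], [0, 0]] with rank 0, so corank 2. A Groebner basis of the Jacobian ideal J(f) in C{u,v} is {u^3, u^2*v, u^2/2 + u*v^2, -9*u^2/2 + v^3}; counting standard monomials gives mu = 6. Corank 2; j^3 = -u^3 is a perfect cube, so E-series; the 4-jet and mu = 6 give E_6.

E_{6}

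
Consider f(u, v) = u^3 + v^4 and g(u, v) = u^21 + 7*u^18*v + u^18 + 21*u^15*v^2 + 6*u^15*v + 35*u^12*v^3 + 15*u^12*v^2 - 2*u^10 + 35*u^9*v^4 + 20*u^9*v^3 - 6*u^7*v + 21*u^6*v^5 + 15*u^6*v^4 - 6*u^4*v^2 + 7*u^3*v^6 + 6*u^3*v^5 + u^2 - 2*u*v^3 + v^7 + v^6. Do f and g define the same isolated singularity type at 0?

The Hessian of f at 0 is [[0, 0], [0, 0]] with rank 0, so corank 2. A Groebner basis of the Jacobian ideal J(f) in C{u,v} is {v^3, u^2}; counting standard monomials gives mu = 6. Corank 2; j^3 = u^3 is a perfect cube, so E-series; the 4-jet and mu = 6 give E_6. The Hessian of g at 0 is [[2, 0], [0, 0]] with rank 1, so corank 1. A Groebner basis of the Jacobian ideal J(g) in C{u,v} is {-u + v^3, u^2}; counting standard monomials gives mu = 6. Corank 1: A-series; mu = 6 gives A_6. f is E_6 but g is A_6, hence not right-equivalent.

No.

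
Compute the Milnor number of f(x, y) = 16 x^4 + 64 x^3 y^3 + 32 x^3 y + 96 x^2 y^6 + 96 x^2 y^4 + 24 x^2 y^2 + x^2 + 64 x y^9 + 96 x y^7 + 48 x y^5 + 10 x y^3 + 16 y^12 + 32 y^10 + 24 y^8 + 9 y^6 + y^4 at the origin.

3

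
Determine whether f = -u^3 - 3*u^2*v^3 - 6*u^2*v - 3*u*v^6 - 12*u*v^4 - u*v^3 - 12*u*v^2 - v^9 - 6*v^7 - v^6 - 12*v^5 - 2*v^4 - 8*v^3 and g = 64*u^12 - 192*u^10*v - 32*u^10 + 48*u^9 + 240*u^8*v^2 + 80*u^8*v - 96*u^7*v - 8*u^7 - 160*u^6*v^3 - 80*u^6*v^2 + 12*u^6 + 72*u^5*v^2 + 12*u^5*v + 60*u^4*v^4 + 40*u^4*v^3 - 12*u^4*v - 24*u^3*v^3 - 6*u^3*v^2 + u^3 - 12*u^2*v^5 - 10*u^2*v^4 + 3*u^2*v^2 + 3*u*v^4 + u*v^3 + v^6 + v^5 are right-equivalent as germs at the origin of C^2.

Yes.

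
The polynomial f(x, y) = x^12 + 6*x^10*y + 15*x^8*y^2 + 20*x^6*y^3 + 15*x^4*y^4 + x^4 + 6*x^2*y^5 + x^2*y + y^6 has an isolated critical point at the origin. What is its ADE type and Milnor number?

The Hessian of f at 0 is [[0, 0], [0, 0]] with rank 0, so corank 2. A Groebner basis of the Jacobian ideal J(f) in C{x,y} is {x^2/6 + y^5, x^3, x*y}; counting standard monomials gives mu = 7. Corank 2; j^3 = x^2*y has shape L^2 M (L != M), so D-series; mu = 7 gives D_7.

Type D_7, Milnor number mu = 7.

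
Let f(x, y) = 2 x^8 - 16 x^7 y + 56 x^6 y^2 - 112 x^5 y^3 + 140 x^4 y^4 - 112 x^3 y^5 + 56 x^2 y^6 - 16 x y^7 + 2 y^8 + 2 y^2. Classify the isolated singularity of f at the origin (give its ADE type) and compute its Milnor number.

Type A_{7}, Milnor number mu = 7.

The Hessian of f at 0 has rank 1. Corank 1: A-series; mu = 7 gives A_7.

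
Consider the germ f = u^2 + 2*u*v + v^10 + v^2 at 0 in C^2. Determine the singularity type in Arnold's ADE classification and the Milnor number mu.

Type A_9, Milnor number mu = 9.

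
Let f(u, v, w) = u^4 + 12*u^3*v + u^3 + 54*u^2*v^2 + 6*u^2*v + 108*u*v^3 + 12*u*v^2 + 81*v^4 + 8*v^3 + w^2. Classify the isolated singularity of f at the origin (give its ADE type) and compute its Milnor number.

Type E_{6}, Milnor number mu = 6.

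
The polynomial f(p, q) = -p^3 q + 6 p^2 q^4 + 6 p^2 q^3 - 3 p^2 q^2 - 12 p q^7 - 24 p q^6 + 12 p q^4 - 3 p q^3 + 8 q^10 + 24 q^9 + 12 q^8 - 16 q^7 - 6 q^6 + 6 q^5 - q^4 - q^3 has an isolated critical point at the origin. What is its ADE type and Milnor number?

Type E_7, Milnor number mu = 7.

The Hessian of f at 0 is [[0, 0], [0, 0]] with rank 0, so corank 2. A Groebner basis of the Jacobian ideal J(f) in C{p,q} is {p^3 - 3*p*q^2 + 3*q^2, p^2*q + 2*p*q^2, q^3}; counting standard monomials gives mu = 7. Corank 2; j^3 = -q^3 is a perfect cube, so E-series; the 4-jet and mu = 7 give E_7.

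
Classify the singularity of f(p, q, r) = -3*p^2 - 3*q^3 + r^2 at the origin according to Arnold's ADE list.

A2

The Hessian of f at 0 has rank 2. Corank 1: A-series; mu = 2 gives A_2.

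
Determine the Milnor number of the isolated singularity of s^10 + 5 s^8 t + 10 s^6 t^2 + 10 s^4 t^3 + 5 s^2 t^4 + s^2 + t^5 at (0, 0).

The Hessian of f at 0 is [[2, 0], [0, 0]] with rank 1, so corank 1. A Groebner basis of the Jacobian ideal J(f) in C{s,t} is {t^4, s}; counting standard monomials gives mu = 4. Corank 1: A-series; mu = 4 gives A_4.

4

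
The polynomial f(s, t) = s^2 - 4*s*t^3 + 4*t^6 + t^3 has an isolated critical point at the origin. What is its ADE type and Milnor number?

Type A2, Milnor number mu = 2.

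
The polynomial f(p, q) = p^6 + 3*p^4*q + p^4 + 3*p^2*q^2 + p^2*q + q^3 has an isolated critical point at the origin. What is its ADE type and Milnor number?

The Hessian of f at 0 is [[0, 0], [0, 0]] with rank 0, so corank 2. A Groebner basis of the Jacobian ideal J(f) in C{p,q} is {q^3, p^2 + 3*q^2, p*q}; counting standard monomials gives mu = 4. Corank 2; j^3 = q*(p^2 + q^2) splits into three distinct lines over C (the quadratic factor has nonzero discriminant), so D_4.

Type D_4, Milnor number mu = 4.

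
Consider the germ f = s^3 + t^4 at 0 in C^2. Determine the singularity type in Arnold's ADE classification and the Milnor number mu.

Type E6, Milnor number mu = 6.

The Hessian of f at 0 has rank 0. Corank 2; j^3 = s^3 is a perfect cube, so E-series; the 4-jet and mu = 6 give E_6.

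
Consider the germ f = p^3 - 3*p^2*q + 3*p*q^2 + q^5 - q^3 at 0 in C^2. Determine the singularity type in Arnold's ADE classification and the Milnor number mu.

Type E_{8}, Milnor number mu = 8.

The Hessian of f at 0 has rank 0. Corank 2; j^3 = (p - q)^3 is a perfect cube, so E-series; the 5-jet and mu = 8 give E_8.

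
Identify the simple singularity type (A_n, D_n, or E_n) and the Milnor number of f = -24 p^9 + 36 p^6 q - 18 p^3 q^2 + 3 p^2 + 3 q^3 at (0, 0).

Type A2, Milnor number mu = 2.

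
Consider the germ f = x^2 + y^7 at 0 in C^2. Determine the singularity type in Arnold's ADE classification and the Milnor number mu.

The Hessian of f at 0 has rank 1. Corank 1: A-series; mu = 6 gives A_6.

Type A6, Milnor number mu = 6.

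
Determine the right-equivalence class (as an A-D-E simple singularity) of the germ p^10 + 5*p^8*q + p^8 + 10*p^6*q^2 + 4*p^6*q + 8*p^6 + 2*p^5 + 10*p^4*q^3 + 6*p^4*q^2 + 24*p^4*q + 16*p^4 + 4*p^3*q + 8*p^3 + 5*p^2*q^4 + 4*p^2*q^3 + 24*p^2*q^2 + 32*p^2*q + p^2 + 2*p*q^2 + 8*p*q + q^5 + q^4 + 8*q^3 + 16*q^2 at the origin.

A_4

The Hessian of f at 0 is [[2, 8], [8, 32]] with rank 1, so corank 1. A Groebner basis of the Jacobian ideal J(f) in C{p,q} is {p/2112 + q^3 + 65*q^2/2112 + q/528, p^2 + 65*p/264 + q^2/264 + 65*q/66, p*q - 65*p/2112 + 4223*q^2/2112 - 65*q/528}; counting standard monomials gives mu = 4. Corank 1: A-series; mu = 4 gives A_4.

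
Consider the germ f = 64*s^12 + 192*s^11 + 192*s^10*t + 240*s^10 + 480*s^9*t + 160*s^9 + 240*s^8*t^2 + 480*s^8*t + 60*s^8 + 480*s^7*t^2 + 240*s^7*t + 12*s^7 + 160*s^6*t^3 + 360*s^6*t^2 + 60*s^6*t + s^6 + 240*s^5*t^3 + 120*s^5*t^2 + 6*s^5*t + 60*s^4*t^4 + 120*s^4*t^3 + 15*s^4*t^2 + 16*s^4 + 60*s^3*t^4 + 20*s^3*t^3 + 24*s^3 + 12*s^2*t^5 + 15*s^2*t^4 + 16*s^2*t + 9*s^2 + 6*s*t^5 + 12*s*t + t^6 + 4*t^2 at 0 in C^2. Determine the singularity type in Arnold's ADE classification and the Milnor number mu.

The Hessian of f at 0 has rank 1. Corank 1: A-series; mu = 5 gives A_5.

Type A_5, Milnor number mu = 5.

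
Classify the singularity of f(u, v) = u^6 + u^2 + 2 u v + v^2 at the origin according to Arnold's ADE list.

A_5

The Hessian of f at 0 has rank 1. Corank 1: A-series; mu = 5 gives A_5.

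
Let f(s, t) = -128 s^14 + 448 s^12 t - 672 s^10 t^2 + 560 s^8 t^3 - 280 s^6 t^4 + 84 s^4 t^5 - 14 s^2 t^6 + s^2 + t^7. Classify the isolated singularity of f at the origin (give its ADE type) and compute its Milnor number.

Type A6, Milnor number mu = 6.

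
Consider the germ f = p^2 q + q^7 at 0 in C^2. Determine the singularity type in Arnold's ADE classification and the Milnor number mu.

Type D_{8}, Milnor number mu = 8.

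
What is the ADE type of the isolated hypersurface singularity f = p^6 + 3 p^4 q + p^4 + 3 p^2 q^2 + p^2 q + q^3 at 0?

D_{4}

The Hessian of f at 0 is [[0, 0], [0, 0]] with rank 0, so corank 2. A Groebner basis of the Jacobian ideal J(f) in C{p,q} is {q^3, p^2 + 3*q^2, p*q}; counting standard monomials gives mu = 4. Corank 2; j^3 = q*(p^2 + q^2) splits into three distinct lines over C (the quadratic factor has nonzero discriminant), so D_4.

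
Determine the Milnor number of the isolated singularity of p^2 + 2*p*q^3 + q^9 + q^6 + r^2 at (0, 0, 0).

8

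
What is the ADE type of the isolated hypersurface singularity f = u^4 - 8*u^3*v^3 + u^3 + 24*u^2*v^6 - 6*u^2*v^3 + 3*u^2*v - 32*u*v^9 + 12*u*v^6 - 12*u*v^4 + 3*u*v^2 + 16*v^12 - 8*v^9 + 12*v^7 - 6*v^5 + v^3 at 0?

E6

The Hessian of f at 0 is [[0, 0], [0, 0]] with rank 0, so corank 2. A Groebner basis of the Jacobian ideal J(f) in C{u,v} is {v^4, u*v^2 + 2*v^3/3, u^2 + 2*u*v + v^2}; counting standard monomials gives mu = 6. Corank 2; j^3 = (u + v)^3 is a perfect cube, so E-series; the 4-jet and mu = 6 give E_6.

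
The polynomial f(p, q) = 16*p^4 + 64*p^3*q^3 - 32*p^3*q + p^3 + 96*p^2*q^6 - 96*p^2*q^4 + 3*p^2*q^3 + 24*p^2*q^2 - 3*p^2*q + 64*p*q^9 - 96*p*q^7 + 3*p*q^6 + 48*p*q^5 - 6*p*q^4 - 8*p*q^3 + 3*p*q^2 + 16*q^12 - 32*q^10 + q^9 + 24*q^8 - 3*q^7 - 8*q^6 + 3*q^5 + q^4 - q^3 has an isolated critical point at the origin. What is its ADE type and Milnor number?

Type E6, Milnor number mu = 6.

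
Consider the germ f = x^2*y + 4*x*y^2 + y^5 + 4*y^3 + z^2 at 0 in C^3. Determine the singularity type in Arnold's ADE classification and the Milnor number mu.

The Hessian of f at 0 has rank 1. Corank 2; j^3 = y*(x + 2*y)^2 has shape L^2 M (L != M), so D-series; mu = 6 gives D_6.

Type D6, Milnor number mu = 6.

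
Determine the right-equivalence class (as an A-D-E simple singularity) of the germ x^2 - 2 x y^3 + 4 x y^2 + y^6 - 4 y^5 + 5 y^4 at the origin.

A_3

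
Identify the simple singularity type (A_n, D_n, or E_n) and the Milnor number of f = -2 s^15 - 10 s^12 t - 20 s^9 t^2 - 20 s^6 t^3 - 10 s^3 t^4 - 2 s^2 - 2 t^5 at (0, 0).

Type A_{4}, Milnor number mu = 4.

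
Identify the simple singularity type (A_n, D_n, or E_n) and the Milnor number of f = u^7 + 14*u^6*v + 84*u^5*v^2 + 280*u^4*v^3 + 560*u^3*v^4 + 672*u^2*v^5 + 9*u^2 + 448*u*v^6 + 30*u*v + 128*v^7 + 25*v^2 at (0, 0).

Type A6, Milnor number mu = 6.

The Hessian of f at 0 is [[18, 30], [30, 50]] with rank 1, so corank 1. A Groebner basis of the Jacobian ideal J(f) in C{u,v} is {v^6, u + 5*v/3}; counting standard monomials gives mu = 6. Corank 1: A-series; mu = 6 gives A_6.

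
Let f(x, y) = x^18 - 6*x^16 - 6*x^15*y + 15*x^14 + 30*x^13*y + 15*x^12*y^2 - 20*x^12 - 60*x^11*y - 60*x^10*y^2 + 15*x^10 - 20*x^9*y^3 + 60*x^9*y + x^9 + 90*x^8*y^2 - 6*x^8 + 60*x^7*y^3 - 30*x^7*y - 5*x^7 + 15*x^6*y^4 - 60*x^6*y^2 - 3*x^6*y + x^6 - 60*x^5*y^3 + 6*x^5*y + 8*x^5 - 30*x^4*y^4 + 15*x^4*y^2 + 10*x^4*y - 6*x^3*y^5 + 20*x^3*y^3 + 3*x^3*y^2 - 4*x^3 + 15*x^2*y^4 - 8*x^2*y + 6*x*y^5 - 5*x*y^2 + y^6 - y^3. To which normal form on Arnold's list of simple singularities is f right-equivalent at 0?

The Hessian of f at 0 has rank 0. Corank 2; j^3 = -(x + y)*(2*x + y)^2 has shape L^2 M (L != M), so D-series; mu = 7 gives D_7.

D_{7}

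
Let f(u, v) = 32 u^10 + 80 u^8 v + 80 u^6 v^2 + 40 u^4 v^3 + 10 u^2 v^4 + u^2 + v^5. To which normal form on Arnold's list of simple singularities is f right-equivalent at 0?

The Hessian of f at 0 has rank 1. Corank 1: A-series; mu = 4 gives A_4.

A_4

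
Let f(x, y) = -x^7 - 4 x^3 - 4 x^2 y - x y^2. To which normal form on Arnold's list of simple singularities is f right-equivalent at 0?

D_8

The Hessian of f at 0 is [[0, 0], [0, 0]] with rank 0, so corank 2. A Groebner basis of the Jacobian ideal J(f) in C{x,y} is {128*x*y/7 + y^6 + 64*y^2/7, x*y^2 + y^3/2, x^2 + x*y/2}; counting standard monomials gives mu = 8. Corank 2; j^3 = -x*(2*x + y)^2 has shape L^2 M (L != M), so D-series; mu = 8 gives D_8.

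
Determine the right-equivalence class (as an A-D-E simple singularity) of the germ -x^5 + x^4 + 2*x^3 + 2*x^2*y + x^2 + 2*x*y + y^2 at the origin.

A_4

The Hessian of f at 0 has rank 1. Corank 1: A-series; mu = 4 gives A_4.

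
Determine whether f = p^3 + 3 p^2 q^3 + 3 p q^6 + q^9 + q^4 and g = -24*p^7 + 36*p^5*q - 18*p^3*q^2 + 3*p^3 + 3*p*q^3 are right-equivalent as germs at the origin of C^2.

No.

The Hessian of f at 0 has rank 0. Corank 2; j^3 = p^3 is a perfect cube, so E-series; the 4-jet and mu = 6 give E_6. The Hessian of g at 0 has rank 0. Corank 2; j^3 = 3*p^3 is a perfect cube, so E-series; the 4-jet and mu = 7 give E_7. f is E_6 but g is E_7, hence not right-equivalent.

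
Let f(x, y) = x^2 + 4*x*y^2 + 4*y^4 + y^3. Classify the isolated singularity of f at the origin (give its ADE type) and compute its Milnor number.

The Hessian of f at 0 has rank 1. Corank 1: A-series; mu = 2 gives A_2.

Type A_2, Milnor number mu = 2.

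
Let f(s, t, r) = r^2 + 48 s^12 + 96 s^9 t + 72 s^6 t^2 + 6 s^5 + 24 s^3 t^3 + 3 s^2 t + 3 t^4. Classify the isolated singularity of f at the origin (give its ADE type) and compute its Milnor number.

Type D5, Milnor number mu = 5.

The Hessian of f at 0 is [[0, 0, 0], [0, 0, 0], [0, 0, 2]] with rank 1, so corank 2. A Groebner basis of the Jacobian ideal J(f) in C{s,t,r} is {s^3, s^2/4 + t^3, s*t, r}; counting standard monomials gives mu = 5. Corank 2; j^3 = 3*s^2*t has shape L^2 M (L != M), so D-series; mu = 5 gives D_5.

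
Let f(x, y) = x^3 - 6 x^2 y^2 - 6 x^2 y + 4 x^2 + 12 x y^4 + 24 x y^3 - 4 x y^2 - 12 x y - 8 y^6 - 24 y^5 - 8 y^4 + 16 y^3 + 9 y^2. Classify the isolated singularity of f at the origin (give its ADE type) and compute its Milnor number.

Type A_{2}, Milnor number mu = 2.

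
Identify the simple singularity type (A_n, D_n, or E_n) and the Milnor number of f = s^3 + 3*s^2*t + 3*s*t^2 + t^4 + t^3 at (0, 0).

Type E_{6}, Milnor number mu = 6.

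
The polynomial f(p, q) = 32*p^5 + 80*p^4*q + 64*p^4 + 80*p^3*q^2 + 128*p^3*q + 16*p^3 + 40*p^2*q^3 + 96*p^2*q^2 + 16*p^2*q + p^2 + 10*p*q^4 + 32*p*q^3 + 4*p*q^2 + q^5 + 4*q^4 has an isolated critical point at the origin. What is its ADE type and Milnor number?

Type A_{4}, Milnor number mu = 4.

The Hessian of f at 0 has rank 1. Corank 1: A-series; mu = 4 gives A_4.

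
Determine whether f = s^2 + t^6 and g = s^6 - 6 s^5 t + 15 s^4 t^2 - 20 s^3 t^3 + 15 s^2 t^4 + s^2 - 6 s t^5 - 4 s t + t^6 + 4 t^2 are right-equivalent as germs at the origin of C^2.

Yes.

The Hessian of f at 0 is [[2, 0], [0, 0]] with rank 1, so corank 1. A Groebner basis of the Jacobian ideal J(f) in C{s,t} is {t^5, s}; counting standard monomials gives mu = 5. Corank 1: A-series; mu = 5 gives A_5. The Hessian of g at 0 is [[2, -4], [-4, 8]] with rank 1, so corank 1. A Groebner basis of the Jacobian ideal J(g) in C{s,t} is {t^5, s - 2*t}; counting standard monomials gives mu = 5. Corank 1: A-series; mu = 5 gives A_5. Both have type A_5, hence right-equivalent.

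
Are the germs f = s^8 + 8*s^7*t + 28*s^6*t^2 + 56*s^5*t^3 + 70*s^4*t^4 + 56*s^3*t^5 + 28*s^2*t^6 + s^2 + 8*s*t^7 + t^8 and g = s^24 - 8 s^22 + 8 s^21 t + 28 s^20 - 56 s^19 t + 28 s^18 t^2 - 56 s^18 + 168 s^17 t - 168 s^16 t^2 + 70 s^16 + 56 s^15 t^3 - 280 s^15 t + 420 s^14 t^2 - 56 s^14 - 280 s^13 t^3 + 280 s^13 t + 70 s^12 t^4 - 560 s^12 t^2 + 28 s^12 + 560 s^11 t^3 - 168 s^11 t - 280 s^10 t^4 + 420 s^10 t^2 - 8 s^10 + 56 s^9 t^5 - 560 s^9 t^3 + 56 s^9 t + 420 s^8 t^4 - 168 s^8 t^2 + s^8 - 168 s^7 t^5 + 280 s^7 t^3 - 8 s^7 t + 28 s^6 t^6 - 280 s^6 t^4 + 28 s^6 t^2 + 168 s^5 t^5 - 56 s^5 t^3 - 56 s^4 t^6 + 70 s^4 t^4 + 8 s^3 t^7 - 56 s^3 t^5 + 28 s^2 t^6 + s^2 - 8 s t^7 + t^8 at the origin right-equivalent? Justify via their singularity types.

The Hessian of f at 0 has rank 1. Corank 1: A-series; mu = 7 gives A_7. The Hessian of g at 0 has rank 1. Corank 1: A-series; mu = 7 gives A_7. Both have type A_7, hence right-equivalent.

Yes.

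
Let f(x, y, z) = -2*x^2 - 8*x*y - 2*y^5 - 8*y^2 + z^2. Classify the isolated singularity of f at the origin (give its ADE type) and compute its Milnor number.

The Hessian of f at 0 is [[-4, -8, 0], [-8, -16, 0], [0, 0, 2]] with rank 2, so corank 1. A Groebner basis of the Jacobian ideal J(f) in C{x,y,z} is {y^4, x + 2*y, z}; counting standard monomials gives mu = 4. Corank 1: A-series; mu = 4 gives A_4.

Type A_{4}, Milnor number mu = 4.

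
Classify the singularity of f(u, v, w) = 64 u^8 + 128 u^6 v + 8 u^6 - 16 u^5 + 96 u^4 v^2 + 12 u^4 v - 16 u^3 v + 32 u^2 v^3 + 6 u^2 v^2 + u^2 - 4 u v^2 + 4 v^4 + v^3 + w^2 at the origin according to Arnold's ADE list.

A_{2}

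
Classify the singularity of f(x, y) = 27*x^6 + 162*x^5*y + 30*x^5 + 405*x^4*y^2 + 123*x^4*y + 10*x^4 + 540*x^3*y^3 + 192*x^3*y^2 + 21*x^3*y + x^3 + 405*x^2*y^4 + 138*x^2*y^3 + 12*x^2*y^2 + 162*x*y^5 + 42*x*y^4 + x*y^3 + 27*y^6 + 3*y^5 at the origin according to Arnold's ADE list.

The Hessian of f at 0 has rank 0. Corank 2; j^3 = x^3 is a perfect cube, so E-series; the 4-jet and mu = 7 give E_7.

E_{7}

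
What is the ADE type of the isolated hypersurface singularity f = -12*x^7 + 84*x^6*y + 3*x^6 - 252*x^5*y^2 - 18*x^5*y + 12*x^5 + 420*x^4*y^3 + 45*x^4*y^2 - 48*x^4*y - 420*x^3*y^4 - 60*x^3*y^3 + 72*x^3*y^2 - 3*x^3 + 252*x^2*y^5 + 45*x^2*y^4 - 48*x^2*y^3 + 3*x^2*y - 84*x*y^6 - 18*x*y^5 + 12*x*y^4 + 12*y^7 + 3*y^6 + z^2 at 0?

D_{7}

The Hessian of f at 0 is [[0, 0, 0], [0, 0, 0], [0, 0, 2]] with rank 1, so corank 2. A Groebner basis of the Jacobian ideal J(f) in C{x,y,z} is {-x^2/2 + x*y/2 + y^4, x^3, x^2*y, -x^2/3 + x*y^2, z}; counting standard monomials gives mu = 7. Corank 2; j^3 = -3*x^2*(x - y) has shape L^2 M (L != M), so D-series; mu = 7 gives D_7.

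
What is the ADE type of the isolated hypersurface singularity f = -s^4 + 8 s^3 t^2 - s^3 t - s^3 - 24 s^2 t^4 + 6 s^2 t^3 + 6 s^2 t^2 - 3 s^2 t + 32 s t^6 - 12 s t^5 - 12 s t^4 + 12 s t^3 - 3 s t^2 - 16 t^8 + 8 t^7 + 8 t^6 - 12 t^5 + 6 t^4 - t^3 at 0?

E_7

The Hessian of f at 0 is [[0, 0], [0, 0]] with rank 0, so corank 2. A Groebner basis of the Jacobian ideal J(f) in C{s,t} is {-3*s^2/19 - 6*s*t/19 + t^4 + t^3/19 - 3*t^2/19, s^3 - 21*s^2/19 - 42*s*t/19 + 26*t^3/19 - 21*t^2/19, s^2*t + 15*s^2/19 + 30*s*t/19 - 24*t^3/19 + 15*t^2/19, -8*s^2/19 + s*t^2 - 16*s*t/19 + 65*t^3/57 - 8*t^2/19}; counting standard monomials gives mu = 7. Corank 2; j^3 = -(s + t)^3 is a perfect cube, so E-series; the 4-jet and mu = 7 give E_7.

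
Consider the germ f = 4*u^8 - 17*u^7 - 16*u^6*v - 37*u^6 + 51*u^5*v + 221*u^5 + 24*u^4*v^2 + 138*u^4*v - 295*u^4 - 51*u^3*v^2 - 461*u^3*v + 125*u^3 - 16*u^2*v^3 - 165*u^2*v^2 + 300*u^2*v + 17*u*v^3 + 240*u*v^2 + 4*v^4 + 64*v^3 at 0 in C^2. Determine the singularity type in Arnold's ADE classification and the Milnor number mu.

Type E7, Milnor number mu = 7.

The Hessian of f at 0 has rank 0. Corank 2; j^3 = (5*u + 4*v)^3 is a perfect cube, so E-series; the 4-jet and mu = 7 give E_7.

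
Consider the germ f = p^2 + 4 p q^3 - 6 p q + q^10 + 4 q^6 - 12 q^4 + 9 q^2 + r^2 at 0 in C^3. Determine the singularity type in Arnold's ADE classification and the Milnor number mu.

The Hessian of f at 0 has rank 2. Corank 1: A-series; mu = 9 gives A_9.

Type A_{9}, Milnor number mu = 9.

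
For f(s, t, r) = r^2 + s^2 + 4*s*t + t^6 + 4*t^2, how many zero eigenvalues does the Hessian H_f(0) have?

Hessian at 0 has rank 2.

1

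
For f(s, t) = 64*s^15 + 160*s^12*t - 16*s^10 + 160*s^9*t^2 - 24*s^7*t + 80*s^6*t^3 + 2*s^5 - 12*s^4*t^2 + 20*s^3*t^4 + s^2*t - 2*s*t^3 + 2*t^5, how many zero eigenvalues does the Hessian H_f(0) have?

The Hessian at 0 is [[0, 0], [0, 0]] of rank 0; hence corank 2.

2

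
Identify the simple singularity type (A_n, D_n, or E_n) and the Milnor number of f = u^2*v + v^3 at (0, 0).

Type D_{4}, Milnor number mu = 4.

The Hessian of f at 0 has rank 0. Corank 2; j^3 = v*(u^2 + v^2) splits into three distinct lines over C (the quadratic factor has nonzero discriminant), so D_4.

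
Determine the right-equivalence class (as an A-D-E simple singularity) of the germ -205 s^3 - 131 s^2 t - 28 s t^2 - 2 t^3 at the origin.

D4

The Hessian of f at 0 is [[0, 0], [0, 0]] with rank 0, so corank 2. A Groebner basis of the Jacobian ideal J(f) in C{s,t} is {t^3, s^2 - 2*t^2/59, s*t + 11*t^2/59}; counting standard monomials gives mu = 4. Corank 2; j^3 = -(5*s + t)*(41*s^2 + 18*s*t + 2*t^2) splits into three distinct lines over C (the quadratic factor has nonzero discriminant), so D_4.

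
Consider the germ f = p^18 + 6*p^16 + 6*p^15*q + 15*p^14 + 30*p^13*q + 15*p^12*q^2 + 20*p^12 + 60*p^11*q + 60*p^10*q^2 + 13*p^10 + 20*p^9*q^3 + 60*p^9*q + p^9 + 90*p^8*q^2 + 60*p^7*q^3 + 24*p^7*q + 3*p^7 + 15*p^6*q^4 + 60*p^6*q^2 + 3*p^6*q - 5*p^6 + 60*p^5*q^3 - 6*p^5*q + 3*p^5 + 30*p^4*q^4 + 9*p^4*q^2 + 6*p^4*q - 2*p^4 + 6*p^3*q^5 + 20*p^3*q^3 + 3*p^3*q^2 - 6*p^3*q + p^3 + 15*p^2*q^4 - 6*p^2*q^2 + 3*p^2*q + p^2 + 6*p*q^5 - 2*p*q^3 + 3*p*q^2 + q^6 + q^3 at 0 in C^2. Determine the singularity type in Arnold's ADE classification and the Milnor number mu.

The Hessian of f at 0 has rank 1. Corank 1: A-series; mu = 2 gives A_2.

Type A_2, Milnor number mu = 2.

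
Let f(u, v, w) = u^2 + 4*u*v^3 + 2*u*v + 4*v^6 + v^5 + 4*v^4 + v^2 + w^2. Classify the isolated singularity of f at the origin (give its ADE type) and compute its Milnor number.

The Hessian of f at 0 has rank 2. Corank 1: A-series; mu = 4 gives A_4.

Type A_4, Milnor number mu = 4.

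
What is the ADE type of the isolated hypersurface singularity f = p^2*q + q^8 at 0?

D_{9}

The Hessian of f at 0 is [[0, 0], [0, 0]] with rank 0, so corank 2. A Groebner basis of the Jacobian ideal J(f) in C{p,q} is {p^2/8 + q^7, p^3, p*q}; counting standard monomials gives mu = 9. Corank 2; j^3 = p^2*q has shape L^2 M (L != M), so D-series; mu = 9 gives D_9.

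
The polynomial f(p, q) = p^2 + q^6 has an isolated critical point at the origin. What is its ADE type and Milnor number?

The Hessian of f at 0 is [[2, 0], [0, 0]] with rank 1, so corank 1. A Groebner basis of the Jacobian ideal J(f) in C{p,q} is {q^5, p}; counting standard monomials gives mu = 5. Corank 1: A-series; mu = 5 gives A_5.

Type A_{5}, Milnor number mu = 5.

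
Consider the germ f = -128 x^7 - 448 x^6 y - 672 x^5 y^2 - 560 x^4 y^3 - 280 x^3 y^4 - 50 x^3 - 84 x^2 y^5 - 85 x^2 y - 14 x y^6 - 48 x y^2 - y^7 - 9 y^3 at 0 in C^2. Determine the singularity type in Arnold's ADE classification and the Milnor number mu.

The Hessian of f at 0 has rank 0. Corank 2; j^3 = -(2*x + y)*(5*x + 3*y)^2 has shape L^2 M (L != M), so D-series; mu = 8 gives D_8.

Type D_8, Milnor number mu = 8.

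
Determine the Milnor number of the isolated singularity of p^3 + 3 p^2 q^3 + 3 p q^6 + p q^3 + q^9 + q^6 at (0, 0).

7

The Hessian of f at 0 is [[0, 0], [0, 0]] with rank 0, so corank 2. A Groebner basis of the Jacobian ideal J(f) in C{p,q} is {p^3, p*q^2, 3*p^2 + q^3}; counting standard monomials gives mu = 7. Corank 2; j^3 = p^3 is a perfect cube, so E-series; the 4-jet and mu = 7 give E_7.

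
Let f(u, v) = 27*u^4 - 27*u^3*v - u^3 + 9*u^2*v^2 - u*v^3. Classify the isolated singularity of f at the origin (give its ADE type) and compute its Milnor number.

Type E_7, Milnor number mu = 7.

The Hessian of f at 0 has rank 0. Corank 2; j^3 = -u^3 is a perfect cube, so E-series; the 4-jet and mu = 7 give E_7.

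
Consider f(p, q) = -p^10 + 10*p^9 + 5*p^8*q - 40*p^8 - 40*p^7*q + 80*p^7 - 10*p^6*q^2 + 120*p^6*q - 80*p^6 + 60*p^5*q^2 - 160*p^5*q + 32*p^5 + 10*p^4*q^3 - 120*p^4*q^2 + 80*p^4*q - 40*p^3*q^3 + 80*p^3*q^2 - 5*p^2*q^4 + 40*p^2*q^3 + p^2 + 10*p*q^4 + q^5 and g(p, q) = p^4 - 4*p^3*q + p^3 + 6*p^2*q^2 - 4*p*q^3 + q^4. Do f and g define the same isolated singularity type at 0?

No.

The Hessian of f at 0 is [[2, 0], [0, 0]] with rank 1, so corank 1. A Groebner basis of the Jacobian ideal J(f) in C{p,q} is {q^4, p}; counting standard monomials gives mu = 4. Corank 1: A-series; mu = 4 gives A_4. The Hessian of g at 0 is [[0, 0], [0, 0]] with rank 0, so corank 2. A Groebner basis of the Jacobian ideal J(g) in C{p,q} is {q^4, p*q^2 - q^3/3, p^2}; counting standard monomials gives mu = 6. Corank 2; j^3 = p^3 is a perfect cube, so E-series; the 4-jet and mu = 6 give E_6. f is A_4 but g is E_6, hence not right-equivalent.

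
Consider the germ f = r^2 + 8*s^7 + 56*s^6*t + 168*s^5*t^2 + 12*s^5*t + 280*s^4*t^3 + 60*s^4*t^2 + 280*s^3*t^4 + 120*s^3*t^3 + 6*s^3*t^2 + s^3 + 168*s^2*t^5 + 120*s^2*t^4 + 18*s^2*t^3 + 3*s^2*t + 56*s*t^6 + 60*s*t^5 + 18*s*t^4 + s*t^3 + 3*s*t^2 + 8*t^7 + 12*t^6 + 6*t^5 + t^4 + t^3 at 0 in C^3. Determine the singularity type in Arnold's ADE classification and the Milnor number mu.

Type E7, Milnor number mu = 7.

The Hessian of f at 0 has rank 1. Corank 2; j^3 = (s + t)^3 is a perfect cube, so E-series; the 4-jet and mu = 7 give E_7.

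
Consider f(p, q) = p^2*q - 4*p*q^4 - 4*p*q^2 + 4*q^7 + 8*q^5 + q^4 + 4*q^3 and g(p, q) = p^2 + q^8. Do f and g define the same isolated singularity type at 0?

The Hessian of f at 0 is [[0, 0], [0, 0]] with rank 0, so corank 2. A Groebner basis of the Jacobian ideal J(f) in C{p,q} is {p^3 + 2*p^2 - 8*q^2, p^2/4 + q^3 - q^2, p*q - 2*q^2}; counting standard monomials gives mu = 5. Corank 2; j^3 = q*(p - 2*q)^2 has shape L^2 M (L != M), so D-series; mu = 5 gives D_5. The Hessian of g at 0 is [[2, 0], [0, 0]] with rank 1, so corank 1. A Groebner basis of the Jacobian ideal J(g) in C{p,q} is {q^7, p}; counting standard monomials gives mu = 7. Corank 1: A-series; mu = 7 gives A_7. f is D_5 but g is A_7, hence not right-equivalent.

No.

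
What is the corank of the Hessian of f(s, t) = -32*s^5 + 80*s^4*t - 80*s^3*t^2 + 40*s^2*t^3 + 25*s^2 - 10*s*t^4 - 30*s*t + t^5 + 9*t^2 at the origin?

Hessian at 0 has rank 1.

1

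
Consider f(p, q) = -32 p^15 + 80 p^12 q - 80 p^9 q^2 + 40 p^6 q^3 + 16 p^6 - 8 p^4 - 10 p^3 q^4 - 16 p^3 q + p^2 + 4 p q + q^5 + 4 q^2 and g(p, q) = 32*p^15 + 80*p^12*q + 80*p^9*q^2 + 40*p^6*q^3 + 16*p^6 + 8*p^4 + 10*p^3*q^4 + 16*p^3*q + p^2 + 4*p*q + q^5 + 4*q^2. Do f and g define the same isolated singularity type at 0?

Yes.

The Hessian of f at 0 is [[2, 4], [4, 8]] with rank 1, so corank 1. A Groebner basis of the Jacobian ideal J(f) in C{p,q} is {p/32 + q^3 + q/16, p^2 - 4*q^2, p*q + 2*q^2}; counting standard monomials gives mu = 4. Corank 1: A-series; mu = 4 gives A_4. The Hessian of g at 0 is [[2, 4], [4, 8]] with rank 1, so corank 1. A Groebner basis of the Jacobian ideal J(g) in C{p,q} is {-p/32 + q^3 - q/16, p^2 - 4*q^2, p*q + 2*q^2}; counting standard monomials gives mu = 4. Corank 1: A-series; mu = 4 gives A_4. Both have type A_4, hence right-equivalent.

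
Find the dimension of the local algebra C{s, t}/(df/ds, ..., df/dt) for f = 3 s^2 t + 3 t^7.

8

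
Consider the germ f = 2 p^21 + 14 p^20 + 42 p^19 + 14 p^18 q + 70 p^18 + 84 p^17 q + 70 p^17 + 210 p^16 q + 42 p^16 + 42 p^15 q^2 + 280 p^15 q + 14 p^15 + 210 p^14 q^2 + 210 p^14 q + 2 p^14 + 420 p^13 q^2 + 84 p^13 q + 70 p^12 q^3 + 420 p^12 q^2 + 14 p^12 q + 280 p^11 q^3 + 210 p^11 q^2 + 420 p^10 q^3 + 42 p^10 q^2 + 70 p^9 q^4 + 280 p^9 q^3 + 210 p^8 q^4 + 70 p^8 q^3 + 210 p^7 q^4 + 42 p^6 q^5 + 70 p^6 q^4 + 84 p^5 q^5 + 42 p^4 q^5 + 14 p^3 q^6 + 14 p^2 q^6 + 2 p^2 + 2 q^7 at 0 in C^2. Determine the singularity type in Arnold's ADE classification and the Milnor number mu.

Type A_6, Milnor number mu = 6.

The Hessian of f at 0 is [[4, 0], [0, 0]] with rank 1, so corank 1. A Groebner basis of the Jacobian ideal J(f) in C{p,q} is {q^6, p}; counting standard monomials gives mu = 6. Corank 1: A-series; mu = 6 gives A_6.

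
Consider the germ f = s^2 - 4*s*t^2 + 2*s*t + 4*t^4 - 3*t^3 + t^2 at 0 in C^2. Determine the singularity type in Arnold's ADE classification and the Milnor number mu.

The Hessian of f at 0 is [[2, 2], [2, 2]] with rank 1, so corank 1. A Groebner basis of the Jacobian ideal J(f) in C{s,t} is {t^2, s + t}; counting standard monomials gives mu = 2. Corank 1: A-series; mu = 2 gives A_2.

Type A2, Milnor number mu = 2.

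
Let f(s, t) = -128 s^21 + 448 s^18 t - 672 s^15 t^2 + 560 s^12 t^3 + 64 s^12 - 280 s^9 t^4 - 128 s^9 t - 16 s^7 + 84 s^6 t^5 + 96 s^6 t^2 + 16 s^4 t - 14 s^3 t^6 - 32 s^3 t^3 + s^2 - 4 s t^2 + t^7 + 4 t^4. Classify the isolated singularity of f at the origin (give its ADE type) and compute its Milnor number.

Type A_{6}, Milnor number mu = 6.

The Hessian of f at 0 has rank 1. Corank 1: A-series; mu = 6 gives A_6.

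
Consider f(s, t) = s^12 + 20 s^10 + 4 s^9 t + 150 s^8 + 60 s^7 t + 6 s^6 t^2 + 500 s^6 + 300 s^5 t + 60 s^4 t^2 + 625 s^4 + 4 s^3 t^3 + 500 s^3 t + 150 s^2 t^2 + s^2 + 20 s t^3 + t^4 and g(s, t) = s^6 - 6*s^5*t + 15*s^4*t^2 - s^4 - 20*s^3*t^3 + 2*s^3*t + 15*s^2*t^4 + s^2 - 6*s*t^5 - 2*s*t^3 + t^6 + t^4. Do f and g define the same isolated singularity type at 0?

Yes.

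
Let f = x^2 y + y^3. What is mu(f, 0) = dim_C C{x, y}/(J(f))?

4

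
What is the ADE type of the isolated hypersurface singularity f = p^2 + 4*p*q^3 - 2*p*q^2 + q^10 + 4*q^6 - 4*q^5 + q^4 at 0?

A9

The Hessian of f at 0 has rank 1. Corank 1: A-series; mu = 9 gives A_9.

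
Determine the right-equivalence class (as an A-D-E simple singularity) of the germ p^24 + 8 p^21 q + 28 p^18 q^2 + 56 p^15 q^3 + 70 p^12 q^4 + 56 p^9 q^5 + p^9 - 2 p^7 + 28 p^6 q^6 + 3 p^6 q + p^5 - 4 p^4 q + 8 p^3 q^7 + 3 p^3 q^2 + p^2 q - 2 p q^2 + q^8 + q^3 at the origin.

D_{9}

The Hessian of f at 0 has rank 0. Corank 2; j^3 = q*(p - q)^2 has shape L^2 M (L != M), so D-series; mu = 9 gives D_9.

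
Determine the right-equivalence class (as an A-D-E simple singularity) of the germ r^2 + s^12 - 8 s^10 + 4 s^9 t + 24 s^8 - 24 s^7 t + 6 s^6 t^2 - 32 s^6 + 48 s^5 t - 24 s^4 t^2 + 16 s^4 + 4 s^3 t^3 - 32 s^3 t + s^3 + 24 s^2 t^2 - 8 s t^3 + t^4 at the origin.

E_{6}

The Hessian of f at 0 has rank 1. Corank 2; j^3 = s^3 is a perfect cube, so E-series; the 4-jet and mu = 6 give E_6.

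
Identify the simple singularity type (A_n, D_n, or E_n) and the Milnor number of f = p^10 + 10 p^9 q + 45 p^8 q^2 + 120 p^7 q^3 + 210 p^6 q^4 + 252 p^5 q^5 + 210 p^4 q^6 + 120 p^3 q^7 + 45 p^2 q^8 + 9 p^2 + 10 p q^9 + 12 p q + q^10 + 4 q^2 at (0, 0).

Type A_{9}, Milnor number mu = 9.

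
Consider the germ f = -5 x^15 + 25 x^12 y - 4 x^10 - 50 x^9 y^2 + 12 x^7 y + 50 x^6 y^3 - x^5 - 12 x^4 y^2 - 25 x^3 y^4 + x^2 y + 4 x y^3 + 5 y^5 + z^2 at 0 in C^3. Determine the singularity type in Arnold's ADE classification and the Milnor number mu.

Type D6, Milnor number mu = 6.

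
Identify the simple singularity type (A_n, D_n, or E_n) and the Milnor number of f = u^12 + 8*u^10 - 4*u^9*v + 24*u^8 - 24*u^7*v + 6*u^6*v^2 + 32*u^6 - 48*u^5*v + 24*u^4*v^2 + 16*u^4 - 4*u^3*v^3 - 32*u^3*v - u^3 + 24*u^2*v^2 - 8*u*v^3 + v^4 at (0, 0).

Type E_{6}, Milnor number mu = 6.

The Hessian of f at 0 is [[0, 0], [0, 0]] with rank 0, so corank 2. A Groebner basis of the Jacobian ideal J(f) in C{u,v} is {v^4, u*v^2 - v^3/6, u^2}; counting standard monomials gives mu = 6. Corank 2; j^3 = -u^3 is a perfect cube, so E-series; the 4-jet and mu = 6 give E_6.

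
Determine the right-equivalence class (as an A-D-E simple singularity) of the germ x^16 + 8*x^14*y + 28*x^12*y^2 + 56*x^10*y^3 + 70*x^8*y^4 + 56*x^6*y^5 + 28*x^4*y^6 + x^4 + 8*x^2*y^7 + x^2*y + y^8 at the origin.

The Hessian of f at 0 has rank 0. Corank 2; j^3 = x^2*y has shape L^2 M (L != M), so D-series; mu = 9 gives D_9.

D9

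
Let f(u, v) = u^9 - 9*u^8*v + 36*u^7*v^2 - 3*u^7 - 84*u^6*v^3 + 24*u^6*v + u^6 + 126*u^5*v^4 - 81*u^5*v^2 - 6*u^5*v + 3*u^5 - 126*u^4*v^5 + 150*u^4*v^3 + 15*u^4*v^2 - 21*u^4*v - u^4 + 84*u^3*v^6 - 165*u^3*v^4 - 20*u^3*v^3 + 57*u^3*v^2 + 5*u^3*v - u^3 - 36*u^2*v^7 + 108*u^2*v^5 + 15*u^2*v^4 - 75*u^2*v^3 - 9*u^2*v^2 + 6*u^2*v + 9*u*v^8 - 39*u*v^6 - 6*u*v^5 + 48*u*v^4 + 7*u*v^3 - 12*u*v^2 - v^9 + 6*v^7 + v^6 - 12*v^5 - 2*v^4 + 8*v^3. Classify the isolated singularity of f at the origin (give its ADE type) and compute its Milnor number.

Type E_{7}, Milnor number mu = 7.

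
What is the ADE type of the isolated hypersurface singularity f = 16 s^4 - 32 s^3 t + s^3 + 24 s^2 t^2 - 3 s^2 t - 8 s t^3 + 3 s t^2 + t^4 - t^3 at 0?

The Hessian of f at 0 is [[0, 0], [0, 0]] with rank 0, so corank 2. A Groebner basis of the Jacobian ideal J(f) in C{s,t} is {t^4, s*t^2 - 5*t^3/6, s^2 - 2*s*t + t^2}; counting standard monomials gives mu = 6. Corank 2; j^3 = (s - t)^3 is a perfect cube, so E-series; the 4-jet and mu = 6 give E_6.

E6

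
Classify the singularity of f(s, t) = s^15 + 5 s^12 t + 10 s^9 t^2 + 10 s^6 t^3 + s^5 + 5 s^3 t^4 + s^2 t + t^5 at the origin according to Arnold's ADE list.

D6

The Hessian of f at 0 is [[0, 0], [0, 0]] with rank 0, so corank 2. A Groebner basis of the Jacobian ideal J(f) in C{s,t} is {s^2/5 + t^4, s^3, s*t}; counting standard monomials gives mu = 6. Corank 2; j^3 = s^2*t has shape L^2 M (L != M), so D-series; mu = 6 gives D_6.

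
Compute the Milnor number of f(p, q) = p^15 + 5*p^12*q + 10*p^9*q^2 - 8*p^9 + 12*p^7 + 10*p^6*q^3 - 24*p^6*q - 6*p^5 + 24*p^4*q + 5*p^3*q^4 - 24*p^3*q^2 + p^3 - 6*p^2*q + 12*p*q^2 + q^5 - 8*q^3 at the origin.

The Hessian of f at 0 has rank 0. Corank 2; j^3 = (p - 2*q)^3 is a perfect cube, so E-series; the 5-jet and mu = 8 give E_8.

8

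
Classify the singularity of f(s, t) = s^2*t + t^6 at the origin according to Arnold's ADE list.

D7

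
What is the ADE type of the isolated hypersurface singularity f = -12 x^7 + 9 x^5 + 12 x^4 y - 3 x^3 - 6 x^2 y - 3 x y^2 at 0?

The Hessian of f at 0 is [[0, 0], [0, 0]] with rank 0, so corank 2. A Groebner basis of the Jacobian ideal J(f) in C{x,y} is {x*y/7 + y^4 + y^2/7, x*y^2 + y^3, x^2 + 9*x*y/7 + 2*y^2/7}; counting standard monomials gives mu = 6. Corank 2; j^3 = -3*x*(x + y)^2 has shape L^2 M (L != M), so D-series; mu = 6 gives D_6.

D6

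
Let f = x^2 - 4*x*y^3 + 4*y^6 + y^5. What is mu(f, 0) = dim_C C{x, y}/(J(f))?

4

The Hessian of f at 0 is [[2, 0], [0, 0]] with rank 1, so corank 1. A Groebner basis of the Jacobian ideal J(f) in C{x,y} is {-x/2 + y^3, x^2, x*y}; counting standard monomials gives mu = 4. Corank 1: A-series; mu = 4 gives A_4.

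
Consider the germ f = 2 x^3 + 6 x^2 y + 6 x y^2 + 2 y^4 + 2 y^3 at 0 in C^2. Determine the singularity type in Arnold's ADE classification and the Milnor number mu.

The Hessian of f at 0 has rank 0. Corank 2; j^3 = 2*(x + y)^3 is a perfect cube, so E-series; the 4-jet and mu = 6 give E_6.

Type E6, Milnor number mu = 6.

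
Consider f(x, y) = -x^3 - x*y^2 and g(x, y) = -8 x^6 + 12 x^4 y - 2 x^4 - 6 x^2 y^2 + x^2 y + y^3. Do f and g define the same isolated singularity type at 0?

Yes.

The Hessian of f at 0 is [[0, 0], [0, 0]] with rank 0, so corank 2. A Groebner basis of the Jacobian ideal J(f) in C{x,y} is {y^3, x^2 + y^2/3, x*y}; counting standard monomials gives mu = 4. Corank 2; j^3 = -x*(x^2 + y^2) splits into three distinct lines over C (the quadratic factor has nonzero discriminant), so D_4. The Hessian of g at 0 is [[0, 0], [0, 0]] with rank 0, so corank 2. A Groebner basis of the Jacobian ideal J(g) in C{x,y} is {y^3, x^2 + 3*y^2, x*y}; counting standard monomials gives mu = 4. Corank 2; j^3 = y*(x^2 + y^2) splits into three distinct lines over C (the quadratic factor has nonzero discriminant), so D_4. Both have type D_4, hence right-equivalent.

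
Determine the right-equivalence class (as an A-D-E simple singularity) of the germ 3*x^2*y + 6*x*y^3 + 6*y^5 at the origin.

D6

The Hessian of f at 0 has rank 0. Corank 2; j^3 = 3*x^2*y has shape L^2 M (L != M), so D-series; mu = 6 gives D_6.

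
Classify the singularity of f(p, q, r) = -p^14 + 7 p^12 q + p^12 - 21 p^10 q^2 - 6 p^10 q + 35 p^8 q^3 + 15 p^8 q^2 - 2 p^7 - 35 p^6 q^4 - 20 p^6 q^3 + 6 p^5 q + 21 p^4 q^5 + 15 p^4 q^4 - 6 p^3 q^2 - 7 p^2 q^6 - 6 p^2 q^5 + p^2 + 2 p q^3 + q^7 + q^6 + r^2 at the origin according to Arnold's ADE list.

The Hessian of f at 0 is [[2, 0, 0], [0, 0, 0], [0, 0, 2]] with rank 2, so corank 1. A Groebner basis of the Jacobian ideal J(f) in C{p,q,r} is {p + q^3, p^2, r}; counting standard monomials gives mu = 6. Corank 1: A-series; mu = 6 gives A_6.

A_6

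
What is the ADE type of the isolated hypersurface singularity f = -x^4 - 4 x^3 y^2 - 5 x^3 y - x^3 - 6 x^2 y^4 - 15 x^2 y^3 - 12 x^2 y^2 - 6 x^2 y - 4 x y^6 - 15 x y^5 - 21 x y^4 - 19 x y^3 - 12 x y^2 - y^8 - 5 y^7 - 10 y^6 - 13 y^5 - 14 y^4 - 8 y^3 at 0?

The Hessian of f at 0 is [[0, 0], [0, 0]] with rank 0, so corank 2. A Groebner basis of the Jacobian ideal J(f) in C{x,y} is {3*x^2/2 + 6*x*y + y^4 - y^3/2 + 6*y^2, x^3 - 9*x^2 - 36*x*y + 11*y^3 - 36*y^2, x^2*y + 5*x^2/2 + 10*x*y - 29*y^3/6 + 10*y^2, -x^2/2 + x*y^2 - 2*x*y + 13*y^3/6 - 2*y^2}; counting standard monomials gives mu = 7. Corank 2; j^3 = -(x + 2*y)^3 is a perfect cube, so E-series; the 4-jet and mu = 7 give E_7.

E7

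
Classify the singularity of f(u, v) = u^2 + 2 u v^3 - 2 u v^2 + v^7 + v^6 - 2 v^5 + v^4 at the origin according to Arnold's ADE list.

A6

The Hessian of f at 0 is [[2, 0], [0, 0]] with rank 1, so corank 1. A Groebner basis of the Jacobian ideal J(f) in C{u,v} is {u^3, u^2*v + u^2/2 + u*v/2 + u/2 - v^2/2, -u^2/2 + u*v^2 + u*v/2 + u/2 - v^2/2, u + v^3 - v^2}; counting standard monomials gives mu = 6. Corank 1: A-series; mu = 6 gives A_6.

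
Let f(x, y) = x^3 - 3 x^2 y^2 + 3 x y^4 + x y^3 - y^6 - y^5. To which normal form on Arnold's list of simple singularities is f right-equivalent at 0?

The Hessian of f at 0 has rank 0. Corank 2; j^3 = x^3 is a perfect cube, so E-series; the 4-jet and mu = 7 give E_7.

E_7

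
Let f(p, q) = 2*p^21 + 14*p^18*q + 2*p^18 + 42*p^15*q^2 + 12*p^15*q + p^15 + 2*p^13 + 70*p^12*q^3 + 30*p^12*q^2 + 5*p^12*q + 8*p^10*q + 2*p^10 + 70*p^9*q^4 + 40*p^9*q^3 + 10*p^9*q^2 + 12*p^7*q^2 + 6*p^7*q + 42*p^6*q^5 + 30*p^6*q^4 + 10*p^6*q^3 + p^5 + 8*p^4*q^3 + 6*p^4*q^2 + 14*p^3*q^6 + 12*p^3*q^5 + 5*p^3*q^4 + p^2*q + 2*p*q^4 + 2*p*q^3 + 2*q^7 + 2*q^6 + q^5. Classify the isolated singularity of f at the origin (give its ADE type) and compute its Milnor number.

Type D_{8}, Milnor number mu = 8.

The Hessian of f at 0 is [[0, 0], [0, 0]] with rank 0, so corank 2. A Groebner basis of the Jacobian ideal J(f) in C{p,q} is {-p^2/6 + p*q^3 - 4*p*q^2/3 + 7*p*q/6 + 7*q^3/6, p*q + q^4 + q^3, p^3 - p^2/6 - p*q^2/3 + p*q/6 + q^3/6, p^2*q + p^2/3 + 5*p*q^2/3 - 4*p*q/3 - 4*q^3/3}; counting standard monomials gives mu = 8. Corank 2; j^3 = p^2*q has shape L^2 M (L != M), so D-series; mu = 8 gives D_8.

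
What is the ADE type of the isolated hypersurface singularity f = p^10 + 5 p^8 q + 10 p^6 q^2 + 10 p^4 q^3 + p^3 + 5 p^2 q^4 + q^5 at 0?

The Hessian of f at 0 is [[0, 0], [0, 0]] with rank 0, so corank 2. A Groebner basis of the Jacobian ideal J(f) in C{p,q} is {q^4, p^2}; counting standard monomials gives mu = 8. Corank 2; j^3 = p^3 is a perfect cube, so E-series; the 5-jet and mu = 8 give E_8.

E8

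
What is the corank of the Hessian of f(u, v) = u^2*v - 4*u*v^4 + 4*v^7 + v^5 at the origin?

The Hessian at 0 is [[0, 0], [0, 0]] of rank 0; hence corank 2.

2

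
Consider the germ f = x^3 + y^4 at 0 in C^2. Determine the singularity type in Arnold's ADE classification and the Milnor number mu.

Type E_{6}, Milnor number mu = 6.

The Hessian of f at 0 has rank 0. Corank 2; j^3 = x^3 is a perfect cube, so E-series; the 4-jet and mu = 6 give E_6.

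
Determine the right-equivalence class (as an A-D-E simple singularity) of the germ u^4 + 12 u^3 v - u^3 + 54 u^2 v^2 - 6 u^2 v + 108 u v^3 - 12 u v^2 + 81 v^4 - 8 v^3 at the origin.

E6

The Hessian of f at 0 has rank 0. Corank 2; j^3 = -(u + 2*v)^3 is a perfect cube, so E-series; the 4-jet and mu = 6 give E_6.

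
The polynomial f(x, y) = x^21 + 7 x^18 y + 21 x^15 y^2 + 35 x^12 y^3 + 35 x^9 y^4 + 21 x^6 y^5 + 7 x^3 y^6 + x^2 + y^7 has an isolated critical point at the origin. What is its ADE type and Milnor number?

Type A_6, Milnor number mu = 6.

The Hessian of f at 0 has rank 1. Corank 1: A-series; mu = 6 gives A_6.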